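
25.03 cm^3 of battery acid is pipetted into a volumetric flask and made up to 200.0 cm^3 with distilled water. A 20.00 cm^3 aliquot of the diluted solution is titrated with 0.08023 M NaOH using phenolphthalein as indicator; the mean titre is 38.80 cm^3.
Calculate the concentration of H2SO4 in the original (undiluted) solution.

H2SO4 + 2 NaOH → Na2SO4 + 2 H2O
n(NaOH) = 0.03880 × 0.08023 = 3.113 × 10^-3 mol
From the 1:2 ratio, n(H2SO4) in the aliquot = 1/2 × 3.113 × 10^-3 = 1.556 × 10^-3 mol
[H2SO4]_dilute = 1.556 × 10^-3 / 0.02000 = 0.07782 mol/L
Dilution factor = 200.0 / 25.03 = 7.990
[H2SO4]_stock = 0.07782 × 7.990 = 0.6218 mol/L

0.6218 M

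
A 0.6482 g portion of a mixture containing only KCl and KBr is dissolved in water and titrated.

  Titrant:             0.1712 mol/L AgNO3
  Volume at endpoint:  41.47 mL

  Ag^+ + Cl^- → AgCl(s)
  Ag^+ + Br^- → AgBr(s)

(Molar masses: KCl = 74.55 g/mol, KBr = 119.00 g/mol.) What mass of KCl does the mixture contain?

0.3298 g

n(AgNO3) = 0.04147 × 0.1712 = 7.100 × 10^-3 mol
Let x = n(KCl), y = n(KBr).
Titrant: 1x + 1y = 7.100 × 10^-3;  mass: 74.55x + 119.00y = 0.6482
Solving, x = 4.424 × 10^-3 mol, y = 2.675 × 10^-3 mol
mass of KCl = 4.424 × 10^-3 × 74.55 = 0.3298 g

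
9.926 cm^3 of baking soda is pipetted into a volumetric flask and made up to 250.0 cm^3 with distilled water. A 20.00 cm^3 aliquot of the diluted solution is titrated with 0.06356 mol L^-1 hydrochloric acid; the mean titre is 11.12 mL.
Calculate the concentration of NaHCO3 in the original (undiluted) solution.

0.8901 mol/L

NaHCO3 + HCl → NaCl + H2O + CO2
n(HCl) = 0.01112 × 0.06356 = 7.068 × 10^-4 mol
n(NaHCO3) in the aliquot = 7.068 × 10^-4 mol (1:1 ratio)
[NaHCO3]_dilute = 7.068 × 10^-4 / 0.02000 = 0.03534 mol/L
Dilution factor = 250.0 / 9.926 = 25.19
[NaHCO3]_stock = 0.03534 × 25.19 = 0.8901 mol/L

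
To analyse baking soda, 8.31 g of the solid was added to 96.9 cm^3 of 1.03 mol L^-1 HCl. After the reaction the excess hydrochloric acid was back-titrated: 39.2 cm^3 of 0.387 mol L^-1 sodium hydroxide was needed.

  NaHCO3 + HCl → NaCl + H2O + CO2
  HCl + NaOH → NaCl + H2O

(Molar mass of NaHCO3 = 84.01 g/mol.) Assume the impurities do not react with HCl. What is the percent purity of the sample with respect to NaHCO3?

85.6 %

n(HCl) added = 0.0969 × 1.03 = 0.0998 mol
n(NaOH) used in back-titration = 0.0392 × 0.387 = 0.0152 mol
n(HCl) left over = 0.0152 mol (1:1 ratio)
n(HCl) consumed by analyte = 0.0998 − 0.0152 = 0.0846 mol
n(NaHCO3) = 0.0846 mol (1:1 ratio)
mass of NaHCO3 = 0.0846 × 84.01 = 7.11 g
% NaHCO3 = 7.11 / 8.31 × 100 = 85.6 %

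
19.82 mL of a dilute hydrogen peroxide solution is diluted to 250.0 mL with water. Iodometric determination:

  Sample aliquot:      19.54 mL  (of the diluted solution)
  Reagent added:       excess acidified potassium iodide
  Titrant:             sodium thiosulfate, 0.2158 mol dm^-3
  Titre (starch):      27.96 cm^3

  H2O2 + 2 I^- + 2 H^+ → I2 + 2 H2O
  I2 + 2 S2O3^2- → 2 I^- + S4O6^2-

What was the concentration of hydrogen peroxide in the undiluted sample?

1.947 mol/L

n(S2O3^2-) = 0.02796 × 0.2158 = 6.034 × 10^-3 mol
n(I2) = n(S2O3^2-)/2 = 3.017 × 10^-3 mol
n(H2O2) in the aliquot = 3.017 × 10^-3 mol (1:1 ratio)
[H2O2]_dilute = 3.017 × 10^-3 / 0.01954 = 0.1544 mol/L
[H2O2]_original = 0.1544 × 250.0/19.82 = 1.947 mol/L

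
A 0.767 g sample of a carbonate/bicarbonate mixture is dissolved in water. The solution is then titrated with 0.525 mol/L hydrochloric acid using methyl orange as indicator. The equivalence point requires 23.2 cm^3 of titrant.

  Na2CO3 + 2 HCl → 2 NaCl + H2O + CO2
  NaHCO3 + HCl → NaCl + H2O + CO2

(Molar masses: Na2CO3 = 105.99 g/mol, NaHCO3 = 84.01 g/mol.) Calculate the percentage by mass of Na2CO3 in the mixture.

57.1 %

n(HCl) = 0.0232 × 0.525 = 0.0122 mol
Let x = n(Na2CO3), y = n(NaHCO3).
Titrant: 2x + 1y = 0.0122;  mass: 105.99x + 84.01y = 0.767
Solving, x = 4.13 × 10^-3 mol, y = 3.92 × 10^-3 mol
mass of Na2CO3 = 4.13 × 10^-3 × 105.99 = 0.438 g
% Na2CO3 = 0.438 / 0.767 × 100 = 57.1 %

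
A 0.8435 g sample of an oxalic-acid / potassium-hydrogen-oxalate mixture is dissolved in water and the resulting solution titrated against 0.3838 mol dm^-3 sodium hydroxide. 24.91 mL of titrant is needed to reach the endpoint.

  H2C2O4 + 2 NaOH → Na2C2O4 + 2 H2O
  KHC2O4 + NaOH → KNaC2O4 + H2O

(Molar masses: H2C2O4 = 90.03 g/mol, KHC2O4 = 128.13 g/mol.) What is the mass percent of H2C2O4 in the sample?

n(NaOH) = 0.02491 × 0.3838 = 9.560 × 10^-3 mol
Let x = n(H2C2O4), y = n(KHC2O4).
Titrant: 2x + 1y = 9.560 × 10^-3;  mass: 90.03x + 128.13y = 0.8435
Solving, x = 2.295 × 10^-3 mol, y = 4.971 × 10^-3 mol
mass of H2C2O4 = 2.295 × 10^-3 × 90.03 = 0.2066 g
% H2C2O4 = 0.2066 / 0.8435 × 100 = 24.49 %

24.49 %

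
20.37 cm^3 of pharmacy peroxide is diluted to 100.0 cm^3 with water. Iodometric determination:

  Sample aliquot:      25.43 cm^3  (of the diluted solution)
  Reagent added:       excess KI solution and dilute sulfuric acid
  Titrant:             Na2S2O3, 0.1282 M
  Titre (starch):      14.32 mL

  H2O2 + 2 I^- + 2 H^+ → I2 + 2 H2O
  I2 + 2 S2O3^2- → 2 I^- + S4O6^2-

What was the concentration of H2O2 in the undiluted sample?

0.1772 M

n(S2O3^2-) = 0.01432 × 0.1282 = 1.836 × 10^-3 mol
n(I2) = n(S2O3^2-)/2 = 9.179 × 10^-4 mol
n(H2O2) in the aliquot = 9.179 × 10^-4 mol (1:1 ratio)
[H2O2]_dilute = 9.179 × 10^-4 / 0.02543 = 0.03610 mol/L
[H2O2]_original = 0.03610 × 100.0/20.37 = 0.1772 mol/L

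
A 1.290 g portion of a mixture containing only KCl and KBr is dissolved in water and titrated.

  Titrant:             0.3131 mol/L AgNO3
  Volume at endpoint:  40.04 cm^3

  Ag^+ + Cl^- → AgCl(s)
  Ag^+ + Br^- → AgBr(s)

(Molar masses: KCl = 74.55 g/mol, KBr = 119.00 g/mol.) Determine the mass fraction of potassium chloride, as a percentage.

26.24 %

n(AgNO3) = 0.04004 × 0.3131 = 0.01254 mol
Let x = n(KCl), y = n(KBr).
Titrant: 1x + 1y = 0.01254;  mass: 74.55x + 119.00y = 1.290
Solving, x = 4.541 × 10^-3 mol, y = 7.996 × 10^-3 mol
mass of KCl = 4.541 × 10^-3 × 74.55 = 0.3385 g
% KCl = 0.3385 / 1.290 × 100 = 26.24 %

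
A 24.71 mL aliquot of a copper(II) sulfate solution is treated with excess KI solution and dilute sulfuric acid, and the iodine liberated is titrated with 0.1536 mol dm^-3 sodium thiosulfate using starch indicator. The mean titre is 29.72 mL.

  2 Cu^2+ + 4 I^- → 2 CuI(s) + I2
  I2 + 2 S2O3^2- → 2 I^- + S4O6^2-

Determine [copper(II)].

0.1847 mol/L

n(S2O3^2-) = 0.02972 × 0.1536 = 4.565 × 10^-3 mol
n(I2) = n(S2O3^2-)/2 = 2.282 × 10^-3 mol
From the 2:1 ratio, n(Cu2+) in the aliquot = 2/1 × 2.282 × 10^-3 = 4.565 × 10^-3 mol
[Cu2+] = 4.565 × 10^-3 / 0.02471 = 0.1847 mol/L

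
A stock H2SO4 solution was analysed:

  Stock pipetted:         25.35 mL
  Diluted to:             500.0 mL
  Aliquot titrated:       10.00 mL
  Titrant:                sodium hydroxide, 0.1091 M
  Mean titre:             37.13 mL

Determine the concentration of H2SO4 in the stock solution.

H2SO4 + 2 NaOH → Na2SO4 + 2 H2O
n(NaOH) = 0.03713 × 0.1091 = 4.051 × 10^-3 mol
From the 1:2 ratio, n(H2SO4) in the aliquot = 1/2 × 4.051 × 10^-3 = 2.025 × 10^-3 mol
[H2SO4]_dilute = 2.025 × 10^-3 / 0.01000 = 0.2025 mol/L
Dilution factor = 500.0 / 25.35 = 19.72
[H2SO4]_stock = 0.2025 × 19.72 = 3.995 mol/L

3.995 M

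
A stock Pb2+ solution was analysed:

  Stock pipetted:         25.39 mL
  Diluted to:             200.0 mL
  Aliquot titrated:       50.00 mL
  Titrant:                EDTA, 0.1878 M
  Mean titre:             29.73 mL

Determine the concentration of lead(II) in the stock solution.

0.8796 M

Pb^2+ + EDTA^4- → [Pb(EDTA)]^2-
n(EDTA) = 0.02973 × 0.1878 = 5.583 × 10^-3 mol
n(Pb2+) in the aliquot = 5.583 × 10^-3 mol (1:1 ratio)
[Pb2+]_dilute = 5.583 × 10^-3 / 0.05000 = 0.1117 mol/L
Dilution factor = 200.0 / 25.39 = 7.877
[Pb2+]_stock = 0.1117 × 7.877 = 0.8796 mol/L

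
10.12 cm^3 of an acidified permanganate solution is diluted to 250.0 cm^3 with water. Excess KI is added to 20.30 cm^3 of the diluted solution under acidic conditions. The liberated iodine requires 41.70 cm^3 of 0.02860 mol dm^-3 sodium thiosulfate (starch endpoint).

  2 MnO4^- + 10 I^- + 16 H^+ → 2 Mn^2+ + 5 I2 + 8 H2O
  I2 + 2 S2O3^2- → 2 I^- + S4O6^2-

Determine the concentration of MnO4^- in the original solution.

n(S2O3^2-) = 0.04170 × 0.02860 = 1.193 × 10^-3 mol
n(I2) = n(S2O3^2-)/2 = 5.963 × 10^-4 mol
From the 2:5 ratio, n(MnO4^-) in the aliquot = 2/5 × 5.963 × 10^-4 = 2.385 × 10^-4 mol
[MnO4^-]_dilute = 2.385 × 10^-4 / 0.02030 = 0.01175 mol/L
[MnO4^-]_original = 0.01175 × 250.0/10.12 = 0.2903 mol/L

0.2903 mol/L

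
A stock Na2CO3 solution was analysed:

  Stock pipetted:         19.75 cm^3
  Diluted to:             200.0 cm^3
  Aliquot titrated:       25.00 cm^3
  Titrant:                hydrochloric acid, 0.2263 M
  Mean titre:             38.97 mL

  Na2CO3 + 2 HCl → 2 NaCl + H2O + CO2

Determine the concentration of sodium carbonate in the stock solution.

n(HCl) = 0.03897 × 0.2263 = 8.819 × 10^-3 mol
From the 1:2 ratio, n(Na2CO3) in the aliquot = 1/2 × 8.819 × 10^-3 = 4.409 × 10^-3 mol
[Na2CO3]_dilute = 4.409 × 10^-3 / 0.02500 = 0.1764 mol/L
Dilution factor = 200.0 / 19.75 = 10.13
[Na2CO3]_stock = 0.1764 × 10.13 = 1.786 mol/L

1.786 M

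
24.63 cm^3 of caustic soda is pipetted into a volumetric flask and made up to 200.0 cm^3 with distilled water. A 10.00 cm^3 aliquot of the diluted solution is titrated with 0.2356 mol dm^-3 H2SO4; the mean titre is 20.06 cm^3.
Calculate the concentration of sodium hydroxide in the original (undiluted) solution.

2 NaOH + H2SO4 → Na2SO4 + 2 H2O
n(H2SO4) = 0.02006 × 0.2356 = 4.726 × 10^-3 mol
From the 2:1 ratio, n(NaOH) in the aliquot = 2/1 × 4.726 × 10^-3 = 9.452 × 10^-3 mol
[NaOH]_dilute = 9.452 × 10^-3 / 0.01000 = 0.9452 mol/L
Dilution factor = 200.0 / 24.63 = 8.120
[NaOH]_stock = 0.9452 × 8.120 = 7.675 mol/L

7.675 mol/L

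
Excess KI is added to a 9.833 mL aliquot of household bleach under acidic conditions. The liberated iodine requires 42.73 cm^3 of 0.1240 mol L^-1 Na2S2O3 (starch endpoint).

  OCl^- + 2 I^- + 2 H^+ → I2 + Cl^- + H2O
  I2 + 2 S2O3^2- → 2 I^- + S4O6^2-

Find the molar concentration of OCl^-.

0.2694 mol/L

n(S2O3^2-) = 0.04273 × 0.1240 = 5.299 × 10^-3 mol
n(I2) = n(S2O3^2-)/2 = 2.649 × 10^-3 mol
n(OCl^-) in the aliquot = 2.649 × 10^-3 mol (1:1 ratio)
[OCl^-] = 2.649 × 10^-3 / 0.009833 = 0.2694 mol/L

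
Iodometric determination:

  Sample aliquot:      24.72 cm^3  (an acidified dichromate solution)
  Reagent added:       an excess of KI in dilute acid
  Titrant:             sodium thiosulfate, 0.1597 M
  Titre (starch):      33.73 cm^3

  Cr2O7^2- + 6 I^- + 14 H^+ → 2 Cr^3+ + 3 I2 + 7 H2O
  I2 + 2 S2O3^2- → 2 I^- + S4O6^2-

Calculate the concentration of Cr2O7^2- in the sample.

0.03632 M

n(S2O3^2-) = 0.03373 × 0.1597 = 5.387 × 10^-3 mol
n(I2) = n(S2O3^2-)/2 = 2.693 × 10^-3 mol
From the 1:3 ratio, n(Cr2O7^2-) in the aliquot = 1/3 × 2.693 × 10^-3 = 8.978 × 10^-4 mol
[Cr2O7^2-] = 8.978 × 10^-4 / 0.02472 = 0.03632 mol/L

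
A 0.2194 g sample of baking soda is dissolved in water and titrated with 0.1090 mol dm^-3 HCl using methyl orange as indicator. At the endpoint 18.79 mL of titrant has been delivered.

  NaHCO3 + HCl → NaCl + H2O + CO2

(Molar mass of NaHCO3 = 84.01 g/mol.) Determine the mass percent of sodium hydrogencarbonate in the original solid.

n(HCl) = 0.01879 L × 0.1090 mol/L = 2.048 × 10^-3 mol
n(NaHCO3) = 2.048 × 10^-3 mol (1:1 ratio)
mass of NaHCO3 = 2.048 × 10^-3 × 84.01 g/mol = 0.1721 g
% NaHCO3 = 0.1721 / 0.2194 × 100 = 78.42 %

78.42 %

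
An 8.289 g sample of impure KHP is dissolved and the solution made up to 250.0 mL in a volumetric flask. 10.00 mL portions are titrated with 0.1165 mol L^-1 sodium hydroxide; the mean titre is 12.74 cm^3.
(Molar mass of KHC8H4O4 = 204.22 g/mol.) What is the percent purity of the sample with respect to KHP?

91.42 %

KHC8H4O4 + NaOH → KNaC8H4O4 + H2O
n(NaOH) per titration = 0.01274 × 0.1165 = 1.484 × 10^-3 mol
n(KHC8H4O4) in each aliquot = 1.484 × 10^-3 mol (1:1 ratio)
n(KHC8H4O4) in the whole flask = 1.484 × 10^-3 × 250.0/10.00 = 0.03711 mol
mass of KHC8H4O4 = 0.03711 × 204.22 = 7.578 g
% KHC8H4O4 = 7.578 / 8.289 × 100 = 91.42 %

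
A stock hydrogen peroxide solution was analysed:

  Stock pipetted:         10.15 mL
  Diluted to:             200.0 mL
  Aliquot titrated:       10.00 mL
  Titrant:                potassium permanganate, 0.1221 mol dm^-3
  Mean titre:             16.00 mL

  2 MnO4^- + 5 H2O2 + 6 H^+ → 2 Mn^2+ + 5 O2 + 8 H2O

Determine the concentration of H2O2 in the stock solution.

9.624 mol/L

n(KMnO4) = 0.01600 × 0.1221 = 1.954 × 10^-3 mol
From the 5:2 ratio, n(H2O2) in the aliquot = 5/2 × 1.954 × 10^-3 = 4.884 × 10^-3 mol
[H2O2]_dilute = 4.884 × 10^-3 / 0.01000 = 0.4884 mol/L
Dilution factor = 200.0 / 10.15 = 19.70
[H2O2]_stock = 0.4884 × 19.70 = 9.624 mol/L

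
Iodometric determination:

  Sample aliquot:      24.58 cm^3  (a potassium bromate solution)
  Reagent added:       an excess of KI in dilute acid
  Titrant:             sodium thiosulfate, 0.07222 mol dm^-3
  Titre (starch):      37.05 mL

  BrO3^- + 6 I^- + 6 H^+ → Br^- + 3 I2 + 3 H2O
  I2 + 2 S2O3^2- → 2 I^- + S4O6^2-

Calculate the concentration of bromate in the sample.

n(S2O3^2-) = 0.03705 × 0.07222 = 2.676 × 10^-3 mol
n(I2) = n(S2O3^2-)/2 = 1.338 × 10^-3 mol
From the 1:3 ratio, n(BrO3^-) in the aliquot = 1/3 × 1.338 × 10^-3 = 4.460 × 10^-4 mol
[BrO3^-] = 4.460 × 10^-4 / 0.02458 = 0.01814 mol/L

0.01814 mol/L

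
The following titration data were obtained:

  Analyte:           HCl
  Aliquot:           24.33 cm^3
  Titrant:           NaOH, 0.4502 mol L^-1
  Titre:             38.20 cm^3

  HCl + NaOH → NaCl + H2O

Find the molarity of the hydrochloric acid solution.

n(NaOH) = 0.03820 L × 0.4502 mol/L = 0.01720 mol
n(HCl) = 0.01720 mol (1:1 mole ratio)
[HCl] = 0.01720 mol / 0.02433 L = 0.7068 mol/L

0.7068 mol/L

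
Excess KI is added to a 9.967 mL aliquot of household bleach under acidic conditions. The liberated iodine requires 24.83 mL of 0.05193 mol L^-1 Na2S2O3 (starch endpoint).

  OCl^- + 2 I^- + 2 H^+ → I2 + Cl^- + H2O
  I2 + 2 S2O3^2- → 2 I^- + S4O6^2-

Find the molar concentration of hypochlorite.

0.06468 mol/L

n(S2O3^2-) = 0.02483 × 0.05193 = 1.289 × 10^-3 mol
n(I2) = n(S2O3^2-)/2 = 6.447 × 10^-4 mol
n(OCl^-) in the aliquot = 6.447 × 10^-4 mol (1:1 ratio)
[OCl^-] = 6.447 × 10^-4 / 0.009967 = 0.06468 mol/L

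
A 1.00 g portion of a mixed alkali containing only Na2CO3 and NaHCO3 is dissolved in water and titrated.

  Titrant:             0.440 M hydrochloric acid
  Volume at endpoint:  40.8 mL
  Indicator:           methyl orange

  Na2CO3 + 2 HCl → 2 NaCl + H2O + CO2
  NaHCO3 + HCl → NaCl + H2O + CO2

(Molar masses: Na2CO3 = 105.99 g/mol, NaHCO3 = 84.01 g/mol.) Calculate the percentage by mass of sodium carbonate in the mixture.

86.8 %

n(HCl) = 0.0408 × 0.440 = 0.0180 mol
Let x = n(Na2CO3), y = n(NaHCO3).
Titrant: 2x + 1y = 0.0180;  mass: 105.99x + 84.01y = 1.00
Solving, x = 8.19 × 10^-3 mol, y = 1.57 × 10^-3 mol
mass of Na2CO3 = 8.19 × 10^-3 × 105.99 = 0.868 g
% Na2CO3 = 0.868 / 1.00 × 100 = 86.8 %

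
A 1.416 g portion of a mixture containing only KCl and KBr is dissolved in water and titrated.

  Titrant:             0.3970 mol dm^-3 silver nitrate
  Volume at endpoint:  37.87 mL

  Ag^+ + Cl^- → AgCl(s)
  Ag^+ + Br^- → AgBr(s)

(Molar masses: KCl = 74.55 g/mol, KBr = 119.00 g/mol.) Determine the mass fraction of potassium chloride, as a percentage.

44.19 %

n(AgNO3) = 0.03787 × 0.3970 = 0.01503 mol
Let x = n(KCl), y = n(KBr).
Titrant: 1x + 1y = 0.01503;  mass: 74.55x + 119.00y = 1.416
Solving, x = 8.394 × 10^-3 mol, y = 6.641 × 10^-3 mol
mass of KCl = 8.394 × 10^-3 × 74.55 = 0.6257 g
% KCl = 0.6257 / 1.416 × 100 = 44.19 %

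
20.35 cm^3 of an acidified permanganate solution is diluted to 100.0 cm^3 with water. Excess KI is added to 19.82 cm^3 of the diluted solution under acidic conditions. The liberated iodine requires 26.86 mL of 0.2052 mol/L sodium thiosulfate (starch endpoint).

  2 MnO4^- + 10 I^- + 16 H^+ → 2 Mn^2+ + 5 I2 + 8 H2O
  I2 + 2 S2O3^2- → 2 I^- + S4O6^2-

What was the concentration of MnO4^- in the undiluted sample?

n(S2O3^2-) = 0.02686 × 0.2052 = 5.512 × 10^-3 mol
n(I2) = n(S2O3^2-)/2 = 2.756 × 10^-3 mol
From the 2:5 ratio, n(MnO4^-) in the aliquot = 2/5 × 2.756 × 10^-3 = 1.102 × 10^-3 mol
[MnO4^-]_dilute = 1.102 × 10^-3 / 0.01982 = 0.05562 mol/L
[MnO4^-]_original = 0.05562 × 100.0/20.35 = 0.2733 mol/L

0.2733 mol/L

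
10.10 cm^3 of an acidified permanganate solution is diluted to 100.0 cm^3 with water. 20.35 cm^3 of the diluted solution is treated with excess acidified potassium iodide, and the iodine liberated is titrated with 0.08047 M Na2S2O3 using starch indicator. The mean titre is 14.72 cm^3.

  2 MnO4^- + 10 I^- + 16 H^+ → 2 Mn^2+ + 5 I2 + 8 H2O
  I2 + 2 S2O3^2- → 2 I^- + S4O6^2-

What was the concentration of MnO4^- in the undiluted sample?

0.1153 M

n(S2O3^2-) = 0.01472 × 0.08047 = 1.185 × 10^-3 mol
n(I2) = n(S2O3^2-)/2 = 5.923 × 10^-4 mol
From the 2:5 ratio, n(MnO4^-) in the aliquot = 2/5 × 5.923 × 10^-4 = 2.369 × 10^-4 mol
[MnO4^-]_dilute = 2.369 × 10^-4 / 0.02035 = 0.01164 mol/L
[MnO4^-]_original = 0.01164 × 100.0/10.10 = 0.1153 mol/L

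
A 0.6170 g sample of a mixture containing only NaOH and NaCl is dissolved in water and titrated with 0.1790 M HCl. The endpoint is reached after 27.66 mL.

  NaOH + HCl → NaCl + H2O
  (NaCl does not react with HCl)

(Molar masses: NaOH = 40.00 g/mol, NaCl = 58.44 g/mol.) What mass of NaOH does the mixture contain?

n(HCl) = 0.02766 × 0.1790 = 4.951 × 10^-3 mol
Let x = n(NaOH), y = n(NaCl).
Titrant: 1x = 4.951 × 10^-3;  mass: 40.00x + 58.44y = 0.6170
Solving, x = 4.951 × 10^-3 mol, y = 7.169 × 10^-3 mol
mass of NaOH = 4.951 × 10^-3 × 40.00 = 0.1980 g

0.1980 g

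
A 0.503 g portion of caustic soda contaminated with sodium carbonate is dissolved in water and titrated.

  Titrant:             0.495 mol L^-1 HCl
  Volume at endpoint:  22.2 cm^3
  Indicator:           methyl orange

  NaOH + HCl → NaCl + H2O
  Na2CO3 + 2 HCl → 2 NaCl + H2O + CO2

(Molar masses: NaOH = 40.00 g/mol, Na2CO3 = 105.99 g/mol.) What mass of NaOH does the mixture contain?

n(HCl) = 0.0222 × 0.495 = 0.0110 mol
Let x = n(NaOH), y = n(Na2CO3).
Titrant: 1x + 2y = 0.0110;  mass: 40.00x + 105.99y = 0.503
Solving, x = 6.11 × 10^-3 mol, y = 2.44 × 10^-3 mol
mass of NaOH = 6.11 × 10^-3 × 40.00 = 0.244 g

0.244 g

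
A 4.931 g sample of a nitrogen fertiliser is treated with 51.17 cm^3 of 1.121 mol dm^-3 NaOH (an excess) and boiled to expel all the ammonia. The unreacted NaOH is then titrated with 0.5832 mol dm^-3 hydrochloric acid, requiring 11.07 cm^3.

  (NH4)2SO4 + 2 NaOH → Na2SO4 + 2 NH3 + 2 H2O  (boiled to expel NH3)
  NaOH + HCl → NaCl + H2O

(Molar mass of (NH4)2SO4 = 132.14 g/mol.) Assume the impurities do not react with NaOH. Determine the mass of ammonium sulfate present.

3.363 g

n(NaOH) added = 0.05117 × 1.121 = 0.05736 mol
n(HCl) used in back-titration = 0.01107 × 0.5832 = 6.456 × 10^-3 mol
n(NaOH) left over = 6.456 × 10^-3 mol (1:1 ratio)
n(NaOH) consumed by analyte = 0.05736 − 6.456 × 10^-3 = 0.05091 mol
From the 1:2 ratio, n((NH4)2SO4) = 1/2 × 0.05091 = 0.02545 mol
mass of (NH4)2SO4 = 0.02545 × 132.14 = 3.363 g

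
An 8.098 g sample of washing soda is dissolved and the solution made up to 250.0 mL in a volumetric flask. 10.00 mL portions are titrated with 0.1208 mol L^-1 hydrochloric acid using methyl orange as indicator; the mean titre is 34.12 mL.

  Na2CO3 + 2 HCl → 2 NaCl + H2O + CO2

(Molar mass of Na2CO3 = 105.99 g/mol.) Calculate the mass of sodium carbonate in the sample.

5.461 g

n(HCl) per titration = 0.03412 × 0.1208 = 4.122 × 10^-3 mol
From the 1:2 ratio, n(Na2CO3) in each aliquot = 1/2 × 4.122 × 10^-3 = 2.061 × 10^-3 mol
n(Na2CO3) in the whole flask = 2.061 × 10^-3 × 250.0/10.00 = 0.05152 mol
mass of Na2CO3 = 0.05152 × 105.99 = 5.461 g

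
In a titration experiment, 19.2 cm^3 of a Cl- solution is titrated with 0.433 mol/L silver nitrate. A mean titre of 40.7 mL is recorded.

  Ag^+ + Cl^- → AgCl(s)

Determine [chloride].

0.918 mol/L

n(AgNO3) = 0.0407 L × 0.433 mol/L = 0.0176 mol
n(Cl-) = 0.0176 mol (1:1 mole ratio)
[Cl-] = 0.0176 mol / 0.0192 L = 0.918 mol/L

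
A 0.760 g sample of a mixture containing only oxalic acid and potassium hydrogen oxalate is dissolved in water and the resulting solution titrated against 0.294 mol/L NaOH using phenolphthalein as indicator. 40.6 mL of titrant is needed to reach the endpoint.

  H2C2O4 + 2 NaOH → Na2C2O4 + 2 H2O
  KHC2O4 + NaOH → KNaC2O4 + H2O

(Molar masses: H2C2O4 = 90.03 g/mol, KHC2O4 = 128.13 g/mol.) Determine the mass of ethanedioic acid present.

0.417 g

n(NaOH) = 0.0406 × 0.294 = 0.0119 mol
Let x = n(H2C2O4), y = n(KHC2O4).
Titrant: 2x + 1y = 0.0119;  mass: 90.03x + 128.13y = 0.760
Solving, x = 4.63 × 10^-3 mol, y = 2.68 × 10^-3 mol
mass of H2C2O4 = 4.63 × 10^-3 × 90.03 = 0.417 g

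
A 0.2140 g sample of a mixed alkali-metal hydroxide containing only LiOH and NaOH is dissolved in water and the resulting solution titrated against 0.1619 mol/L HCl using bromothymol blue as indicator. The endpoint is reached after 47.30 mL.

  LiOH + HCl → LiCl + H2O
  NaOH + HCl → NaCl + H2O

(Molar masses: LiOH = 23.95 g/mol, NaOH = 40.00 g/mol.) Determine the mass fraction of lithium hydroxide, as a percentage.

n(HCl) = 0.04730 × 0.1619 = 7.658 × 10^-3 mol
Let x = n(LiOH), y = n(NaOH).
Titrant: 1x + 1y = 7.658 × 10^-3;  mass: 23.95x + 40.00y = 0.2140
Solving, x = 5.752 × 10^-3 mol, y = 1.906 × 10^-3 mol
mass of LiOH = 5.752 × 10^-3 × 23.95 = 0.1378 g
% LiOH = 0.1378 / 0.2140 × 100 = 64.37 %

64.37 %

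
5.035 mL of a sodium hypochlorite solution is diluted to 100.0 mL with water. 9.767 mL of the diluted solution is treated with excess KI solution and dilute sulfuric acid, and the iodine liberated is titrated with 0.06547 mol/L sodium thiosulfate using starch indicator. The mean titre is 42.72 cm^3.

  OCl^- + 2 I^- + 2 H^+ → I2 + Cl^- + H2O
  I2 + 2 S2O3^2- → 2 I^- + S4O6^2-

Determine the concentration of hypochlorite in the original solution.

n(S2O3^2-) = 0.04272 × 0.06547 = 2.797 × 10^-3 mol
n(I2) = n(S2O3^2-)/2 = 1.398 × 10^-3 mol
n(OCl^-) in the aliquot = 1.398 × 10^-3 mol (1:1 ratio)
[OCl^-]_dilute = 1.398 × 10^-3 / 0.009767 = 0.1432 mol/L
[OCl^-]_original = 0.1432 × 100.0/5.035 = 2.844 mol/L

2.844 mol/L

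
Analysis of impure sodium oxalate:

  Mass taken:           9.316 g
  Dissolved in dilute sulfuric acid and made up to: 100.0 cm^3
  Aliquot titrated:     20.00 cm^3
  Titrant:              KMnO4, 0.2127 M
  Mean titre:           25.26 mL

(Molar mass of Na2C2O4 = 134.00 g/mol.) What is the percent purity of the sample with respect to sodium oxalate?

2 MnO4^- + 5 C2O4^2- + 16 H^+ → 2 Mn^2+ + 10 CO2 + 8 H2O
n(KMnO4) per titration = 0.02526 × 0.2127 = 5.373 × 10^-3 mol
From the 5:2 ratio, n(Na2C2O4) in each aliquot = 5/2 × 5.373 × 10^-3 = 0.01343 mol
n(Na2C2O4) in the whole flask = 0.01343 × 100.0/20.00 = 0.06716 mol
mass of Na2C2O4 = 0.06716 × 134.00 = 8.999 g
% Na2C2O4 = 8.999 / 9.316 × 100 = 96.60 %

96.60 %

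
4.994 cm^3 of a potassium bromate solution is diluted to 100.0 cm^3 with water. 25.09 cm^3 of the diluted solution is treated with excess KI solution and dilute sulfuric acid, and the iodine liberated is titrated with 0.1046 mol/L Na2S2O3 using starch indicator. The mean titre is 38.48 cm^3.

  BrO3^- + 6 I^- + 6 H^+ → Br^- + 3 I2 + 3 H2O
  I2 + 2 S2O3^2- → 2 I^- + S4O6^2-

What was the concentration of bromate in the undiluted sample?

0.5354 mol/L

n(S2O3^2-) = 0.03848 × 0.1046 = 4.025 × 10^-3 mol
n(I2) = n(S2O3^2-)/2 = 2.013 × 10^-3 mol
From the 1:3 ratio, n(BrO3^-) in the aliquot = 1/3 × 2.013 × 10^-3 = 6.708 × 10^-4 mol
[BrO3^-]_dilute = 6.708 × 10^-4 / 0.02509 = 0.02674 mol/L
[BrO3^-]_original = 0.02674 × 100.0/4.994 = 0.5354 mol/L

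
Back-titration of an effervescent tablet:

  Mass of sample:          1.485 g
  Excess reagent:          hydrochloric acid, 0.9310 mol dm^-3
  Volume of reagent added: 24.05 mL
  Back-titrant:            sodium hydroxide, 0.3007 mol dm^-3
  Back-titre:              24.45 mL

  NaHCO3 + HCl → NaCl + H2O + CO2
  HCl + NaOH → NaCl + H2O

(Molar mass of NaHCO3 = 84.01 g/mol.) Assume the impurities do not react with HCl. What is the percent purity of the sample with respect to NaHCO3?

n(HCl) added = 0.02405 × 0.9310 = 0.02239 mol
n(NaOH) used in back-titration = 0.02445 × 0.3007 = 7.352 × 10^-3 mol
n(HCl) left over = 7.352 × 10^-3 mol (1:1 ratio)
n(HCl) consumed by analyte = 0.02239 − 7.352 × 10^-3 = 0.01504 mol
n(NaHCO3) = 0.01504 mol (1:1 ratio)
mass of NaHCO3 = 0.01504 × 84.01 = 1.263 g
% NaHCO3 = 1.263 / 1.485 × 100 = 85.08 %

85.08 %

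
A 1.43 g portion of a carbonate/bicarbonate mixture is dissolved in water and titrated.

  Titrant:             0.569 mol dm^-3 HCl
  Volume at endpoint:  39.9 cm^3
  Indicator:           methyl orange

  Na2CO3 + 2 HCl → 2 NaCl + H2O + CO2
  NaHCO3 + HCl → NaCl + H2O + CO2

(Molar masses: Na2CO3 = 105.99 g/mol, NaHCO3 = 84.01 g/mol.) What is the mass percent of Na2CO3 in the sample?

n(HCl) = 0.0399 × 0.569 = 0.0227 mol
Let x = n(Na2CO3), y = n(NaHCO3).
Titrant: 2x + 1y = 0.0227;  mass: 105.99x + 84.01y = 1.43
Solving, x = 7.69 × 10^-3 mol, y = 7.31 × 10^-3 mol
mass of Na2CO3 = 7.69 × 10^-3 × 105.99 = 0.816 g
% Na2CO3 = 0.816 / 1.43 × 100 = 57.0 %

57.0 %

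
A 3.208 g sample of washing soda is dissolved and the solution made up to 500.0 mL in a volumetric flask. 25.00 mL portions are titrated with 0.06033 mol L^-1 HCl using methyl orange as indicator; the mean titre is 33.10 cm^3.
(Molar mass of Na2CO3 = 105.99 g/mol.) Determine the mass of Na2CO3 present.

Na2CO3 + 2 HCl → 2 NaCl + H2O + CO2
n(HCl) per titration = 0.03310 × 0.06033 = 1.997 × 10^-3 mol
From the 1:2 ratio, n(Na2CO3) in each aliquot = 1/2 × 1.997 × 10^-3 = 9.985 × 10^-4 mol
n(Na2CO3) in the whole flask = 9.985 × 10^-4 × 500.0/25.00 = 0.01997 mol
mass of Na2CO3 = 0.01997 × 105.99 = 2.117 g

2.117 g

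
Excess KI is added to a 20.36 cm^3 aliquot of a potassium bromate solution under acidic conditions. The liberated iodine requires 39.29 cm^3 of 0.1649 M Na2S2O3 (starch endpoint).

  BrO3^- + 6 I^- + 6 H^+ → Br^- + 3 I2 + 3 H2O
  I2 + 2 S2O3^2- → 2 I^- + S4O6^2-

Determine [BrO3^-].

n(S2O3^2-) = 0.03929 × 0.1649 = 6.479 × 10^-3 mol
n(I2) = n(S2O3^2-)/2 = 3.239 × 10^-3 mol
From the 1:3 ratio, n(BrO3^-) in the aliquot = 1/3 × 3.239 × 10^-3 = 1.080 × 10^-3 mol
[BrO3^-] = 1.080 × 10^-3 / 0.02036 = 0.05304 mol/L

0.05304 M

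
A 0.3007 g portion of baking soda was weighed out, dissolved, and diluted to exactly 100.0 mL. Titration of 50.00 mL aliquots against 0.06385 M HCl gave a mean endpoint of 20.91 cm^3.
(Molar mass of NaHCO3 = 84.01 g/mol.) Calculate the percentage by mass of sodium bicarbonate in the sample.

74.60 %

NaHCO3 + HCl → NaCl + H2O + CO2
n(HCl) per titration = 0.02091 × 0.06385 = 1.335 × 10^-3 mol
n(NaHCO3) in each aliquot = 1.335 × 10^-3 mol (1:1 ratio)
n(NaHCO3) in the whole flask = 1.335 × 10^-3 × 100.0/50.00 = 2.670 × 10^-3 mol
mass of NaHCO3 = 2.670 × 10^-3 × 84.01 = 0.2243 g
% NaHCO3 = 0.2243 / 0.3007 × 100 = 74.60 %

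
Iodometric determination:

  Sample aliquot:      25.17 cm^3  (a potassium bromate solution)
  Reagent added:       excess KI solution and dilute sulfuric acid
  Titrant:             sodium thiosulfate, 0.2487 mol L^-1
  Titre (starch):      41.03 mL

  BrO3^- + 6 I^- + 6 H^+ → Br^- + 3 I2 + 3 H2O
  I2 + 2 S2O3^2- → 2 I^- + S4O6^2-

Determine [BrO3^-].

0.06757 mol/L

n(S2O3^2-) = 0.04103 × 0.2487 = 0.01020 mol
n(I2) = n(S2O3^2-)/2 = 5.102 × 10^-3 mol
From the 1:3 ratio, n(BrO3^-) in the aliquot = 1/3 × 5.102 × 10^-3 = 1.701 × 10^-3 mol
[BrO3^-] = 1.701 × 10^-3 / 0.02517 = 0.06757 mol/L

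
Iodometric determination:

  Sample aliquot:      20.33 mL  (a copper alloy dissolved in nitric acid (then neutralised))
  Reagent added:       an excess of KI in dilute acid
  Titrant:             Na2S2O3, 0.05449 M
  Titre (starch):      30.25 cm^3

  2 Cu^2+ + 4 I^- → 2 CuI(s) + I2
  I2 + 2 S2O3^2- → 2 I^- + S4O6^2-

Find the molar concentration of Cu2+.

n(S2O3^2-) = 0.03025 × 0.05449 = 1.648 × 10^-3 mol
n(I2) = n(S2O3^2-)/2 = 8.242 × 10^-4 mol
From the 2:1 ratio, n(Cu2+) in the aliquot = 2/1 × 8.242 × 10^-4 = 1.648 × 10^-3 mol
[Cu2+] = 1.648 × 10^-3 / 0.02033 = 0.08108 mol/L

0.08108 M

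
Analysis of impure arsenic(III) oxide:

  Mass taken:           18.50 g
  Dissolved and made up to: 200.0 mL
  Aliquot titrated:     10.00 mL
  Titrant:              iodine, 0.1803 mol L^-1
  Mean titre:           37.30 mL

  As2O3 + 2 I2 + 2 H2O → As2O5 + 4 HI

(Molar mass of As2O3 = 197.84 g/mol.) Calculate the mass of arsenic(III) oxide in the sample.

n(I2) per titration = 0.03730 × 0.1803 = 6.725 × 10^-3 mol
From the 1:2 ratio, n(As2O3) in each aliquot = 1/2 × 6.725 × 10^-3 = 3.363 × 10^-3 mol
n(As2O3) in the whole flask = 3.363 × 10^-3 × 200.0/10.00 = 0.06725 mol
mass of As2O3 = 0.06725 × 197.84 = 13.31 g

13.31 g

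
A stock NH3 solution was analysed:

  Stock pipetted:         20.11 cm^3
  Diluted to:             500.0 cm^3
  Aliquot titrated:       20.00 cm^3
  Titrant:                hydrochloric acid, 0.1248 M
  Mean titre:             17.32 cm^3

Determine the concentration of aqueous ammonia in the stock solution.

NH3 + HCl → NH4Cl
n(HCl) = 0.01732 × 0.1248 = 2.162 × 10^-3 mol
n(NH3) in the aliquot = 2.162 × 10^-3 mol (1:1 ratio)
[NH3]_dilute = 2.162 × 10^-3 / 0.02000 = 0.1081 mol/L
Dilution factor = 500.0 / 20.11 = 24.86
[NH3]_stock = 0.1081 × 24.86 = 2.687 mol/L

2.687 M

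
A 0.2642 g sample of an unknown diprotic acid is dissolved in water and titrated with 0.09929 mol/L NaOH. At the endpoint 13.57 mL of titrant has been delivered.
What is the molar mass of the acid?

392.2 g/mol

n(NaOH) = 0.01357 L × 0.09929 mol/L = 1.347 × 10^-3 mol
From the 1:2 ratio, n(H2A) = 1/2 × 1.347 × 10^-3 = 6.737 × 10^-4 mol
M = m / n = 0.2642 g / 6.737 × 10^-4 mol = 392.2 g/mol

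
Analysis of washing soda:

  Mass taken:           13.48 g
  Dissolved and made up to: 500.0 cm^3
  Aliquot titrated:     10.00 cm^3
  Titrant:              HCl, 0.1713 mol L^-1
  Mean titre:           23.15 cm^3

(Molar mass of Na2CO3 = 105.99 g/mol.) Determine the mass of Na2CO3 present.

Na2CO3 + 2 HCl → 2 NaCl + H2O + CO2
n(HCl) per titration = 0.02315 × 0.1713 = 3.966 × 10^-3 mol
From the 1:2 ratio, n(Na2CO3) in each aliquot = 1/2 × 3.966 × 10^-3 = 1.983 × 10^-3 mol
n(Na2CO3) in the whole flask = 1.983 × 10^-3 × 500.0/10.00 = 0.09914 mol
mass of Na2CO3 = 0.09914 × 105.99 = 10.51 g

10.51 g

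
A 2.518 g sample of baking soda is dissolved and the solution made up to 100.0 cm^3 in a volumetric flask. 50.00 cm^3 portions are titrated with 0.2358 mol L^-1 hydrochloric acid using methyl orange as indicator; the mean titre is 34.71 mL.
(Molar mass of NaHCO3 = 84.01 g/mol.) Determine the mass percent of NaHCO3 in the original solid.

NaHCO3 + HCl → NaCl + H2O + CO2
n(HCl) per titration = 0.03471 × 0.2358 = 8.185 × 10^-3 mol
n(NaHCO3) in each aliquot = 8.185 × 10^-3 mol (1:1 ratio)
n(NaHCO3) in the whole flask = 8.185 × 10^-3 × 100.0/50.00 = 0.01637 mol
mass of NaHCO3 = 0.01637 × 84.01 = 1.375 g
% NaHCO3 = 1.375 / 2.518 × 100 = 54.61 %

54.61 %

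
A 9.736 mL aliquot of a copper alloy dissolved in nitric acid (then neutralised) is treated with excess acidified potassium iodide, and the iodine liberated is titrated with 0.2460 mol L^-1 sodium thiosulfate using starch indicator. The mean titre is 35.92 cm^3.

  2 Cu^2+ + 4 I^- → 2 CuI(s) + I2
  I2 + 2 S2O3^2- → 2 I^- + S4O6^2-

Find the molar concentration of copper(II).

0.9076 mol/L

n(S2O3^2-) = 0.03592 × 0.2460 = 8.836 × 10^-3 mol
n(I2) = n(S2O3^2-)/2 = 4.418 × 10^-3 mol
From the 2:1 ratio, n(Cu2+) in the aliquot = 2/1 × 4.418 × 10^-3 = 8.836 × 10^-3 mol
[Cu2+] = 8.836 × 10^-3 / 0.009736 = 0.9076 mol/L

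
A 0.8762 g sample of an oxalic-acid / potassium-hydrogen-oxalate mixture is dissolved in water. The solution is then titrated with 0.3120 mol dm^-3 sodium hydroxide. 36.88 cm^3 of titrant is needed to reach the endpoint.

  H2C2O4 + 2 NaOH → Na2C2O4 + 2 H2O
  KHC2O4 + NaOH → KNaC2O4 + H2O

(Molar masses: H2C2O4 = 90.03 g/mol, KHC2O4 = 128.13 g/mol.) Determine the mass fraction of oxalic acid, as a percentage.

n(NaOH) = 0.03688 × 0.3120 = 0.01151 mol
Let x = n(H2C2O4), y = n(KHC2O4).
Titrant: 2x + 1y = 0.01151;  mass: 90.03x + 128.13y = 0.8762
Solving, x = 3.598 × 10^-3 mol, y = 4.310 × 10^-3 mol
mass of H2C2O4 = 3.598 × 10^-3 × 90.03 = 0.3239 g
% H2C2O4 = 0.3239 / 0.8762 × 100 = 36.97 %

36.97 %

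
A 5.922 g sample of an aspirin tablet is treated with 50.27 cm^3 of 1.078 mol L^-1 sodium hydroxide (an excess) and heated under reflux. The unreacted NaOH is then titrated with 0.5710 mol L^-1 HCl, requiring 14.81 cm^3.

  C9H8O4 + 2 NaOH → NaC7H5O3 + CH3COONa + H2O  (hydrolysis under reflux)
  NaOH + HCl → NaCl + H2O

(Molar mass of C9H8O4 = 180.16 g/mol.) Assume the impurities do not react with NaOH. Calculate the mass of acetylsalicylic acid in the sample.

4.120 g

n(NaOH) added = 0.05027 × 1.078 = 0.05419 mol
n(HCl) used in back-titration = 0.01481 × 0.5710 = 8.457 × 10^-3 mol
n(NaOH) left over = 8.457 × 10^-3 mol (1:1 ratio)
n(NaOH) consumed by analyte = 0.05419 − 8.457 × 10^-3 = 0.04573 mol
From the 1:2 ratio, n(C9H8O4) = 1/2 × 0.04573 = 0.02287 mol
mass of C9H8O4 = 0.02287 × 180.16 = 4.120 g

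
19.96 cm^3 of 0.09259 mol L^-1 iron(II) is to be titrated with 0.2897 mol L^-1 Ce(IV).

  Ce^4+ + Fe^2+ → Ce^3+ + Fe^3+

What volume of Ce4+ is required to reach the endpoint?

6.379 mL

n(Fe2+) = 0.01996 L × 0.09259 mol/L = 1.848 × 10^-3 mol
n(Ce4+) = 1.848 × 10^-3 mol (1:1 stoichiometry)
V(Ce4+) = 1.848 × 10^-3 mol / 0.2897 mol/L = 0.006379 L = 6.379 mL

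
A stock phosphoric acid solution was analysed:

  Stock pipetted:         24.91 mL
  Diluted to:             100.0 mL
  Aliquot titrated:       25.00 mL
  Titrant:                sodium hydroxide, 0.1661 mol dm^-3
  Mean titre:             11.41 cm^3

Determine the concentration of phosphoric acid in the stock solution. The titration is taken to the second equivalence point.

0.1522 mol/L

H3PO4 + 2 NaOH → Na2HPO4 + 2 H2O
n(NaOH) = 0.01141 × 0.1661 = 1.895 × 10^-3 mol
From the 1:2 ratio, n(H3PO4) in the aliquot = 1/2 × 1.895 × 10^-3 = 9.476 × 10^-4 mol
[H3PO4]_dilute = 9.476 × 10^-4 / 0.02500 = 0.03790 mol/L
Dilution factor = 100.0 / 24.91 = 4.014
[H3PO4]_stock = 0.03790 × 4.014 = 0.1522 mol/L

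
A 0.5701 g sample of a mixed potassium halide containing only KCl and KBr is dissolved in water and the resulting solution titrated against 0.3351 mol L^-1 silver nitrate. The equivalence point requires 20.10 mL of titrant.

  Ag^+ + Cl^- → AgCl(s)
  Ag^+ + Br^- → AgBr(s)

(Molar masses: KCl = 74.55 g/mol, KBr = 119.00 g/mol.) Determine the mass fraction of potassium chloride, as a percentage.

68.08 %

n(AgNO3) = 0.02010 × 0.3351 = 6.736 × 10^-3 mol
Let x = n(KCl), y = n(KBr).
Titrant: 1x + 1y = 6.736 × 10^-3;  mass: 74.55x + 119.00y = 0.5701
Solving, x = 5.206 × 10^-3 mol, y = 1.529 × 10^-3 mol
mass of KCl = 5.206 × 10^-3 × 74.55 = 0.3881 g
% KCl = 0.3881 / 0.5701 × 100 = 68.08 %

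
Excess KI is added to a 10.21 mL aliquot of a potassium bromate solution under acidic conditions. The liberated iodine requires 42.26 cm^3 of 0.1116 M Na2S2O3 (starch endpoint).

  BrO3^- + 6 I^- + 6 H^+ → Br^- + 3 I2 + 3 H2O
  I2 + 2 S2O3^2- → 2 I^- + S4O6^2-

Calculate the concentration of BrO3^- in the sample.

0.07699 M

n(S2O3^2-) = 0.04226 × 0.1116 = 4.716 × 10^-3 mol
n(I2) = n(S2O3^2-)/2 = 2.358 × 10^-3 mol
From the 1:3 ratio, n(BrO3^-) in the aliquot = 1/3 × 2.358 × 10^-3 = 7.860 × 10^-4 mol
[BrO3^-] = 7.860 × 10^-4 / 0.01021 = 0.07699 mol/L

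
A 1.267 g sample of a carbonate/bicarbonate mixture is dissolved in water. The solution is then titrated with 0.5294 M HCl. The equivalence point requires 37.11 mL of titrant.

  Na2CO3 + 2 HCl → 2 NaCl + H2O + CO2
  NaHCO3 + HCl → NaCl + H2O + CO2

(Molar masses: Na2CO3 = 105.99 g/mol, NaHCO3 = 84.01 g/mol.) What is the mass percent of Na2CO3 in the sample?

n(HCl) = 0.03711 × 0.5294 = 0.01965 mol
Let x = n(Na2CO3), y = n(NaHCO3).
Titrant: 2x + 1y = 0.01965;  mass: 105.99x + 84.01y = 1.267
Solving, x = 6.182 × 10^-3 mol, y = 7.282 × 10^-3 mol
mass of Na2CO3 = 6.182 × 10^-3 × 105.99 = 0.6552 g
% Na2CO3 = 0.6552 / 1.267 × 100 = 51.71 %

51.71 %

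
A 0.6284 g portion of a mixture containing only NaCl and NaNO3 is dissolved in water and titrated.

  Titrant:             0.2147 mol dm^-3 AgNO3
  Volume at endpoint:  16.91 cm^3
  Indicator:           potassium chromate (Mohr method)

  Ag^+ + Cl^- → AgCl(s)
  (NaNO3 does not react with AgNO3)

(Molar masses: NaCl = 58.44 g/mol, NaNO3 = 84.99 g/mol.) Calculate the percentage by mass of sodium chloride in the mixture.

33.76 %

n(AgNO3) = 0.01691 × 0.2147 = 3.631 × 10^-3 mol
Let x = n(NaCl), y = n(NaNO3).
Titrant: 1x = 3.631 × 10^-3;  mass: 58.44x + 84.99y = 0.6284
Solving, x = 3.631 × 10^-3 mol, y = 4.897 × 10^-3 mol
mass of NaCl = 3.631 × 10^-3 × 58.44 = 0.2122 g
% NaCl = 0.2122 / 0.6284 × 100 = 33.76 %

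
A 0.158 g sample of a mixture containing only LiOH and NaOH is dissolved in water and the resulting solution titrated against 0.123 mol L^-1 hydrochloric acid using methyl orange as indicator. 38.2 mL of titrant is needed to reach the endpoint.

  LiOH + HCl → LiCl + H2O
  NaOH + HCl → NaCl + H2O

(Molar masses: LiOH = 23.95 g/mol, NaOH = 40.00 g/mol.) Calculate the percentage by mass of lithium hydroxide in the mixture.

28.3 %

n(HCl) = 0.0382 × 0.123 = 4.70 × 10^-3 mol
Let x = n(LiOH), y = n(NaOH).
Titrant: 1x + 1y = 4.70 × 10^-3;  mass: 23.95x + 40.00y = 0.158
Solving, x = 1.87 × 10^-3 mol, y = 2.83 × 10^-3 mol
mass of LiOH = 1.87 × 10^-3 × 23.95 = 0.0447 g
% LiOH = 0.0447 / 0.158 × 100 = 28.3 %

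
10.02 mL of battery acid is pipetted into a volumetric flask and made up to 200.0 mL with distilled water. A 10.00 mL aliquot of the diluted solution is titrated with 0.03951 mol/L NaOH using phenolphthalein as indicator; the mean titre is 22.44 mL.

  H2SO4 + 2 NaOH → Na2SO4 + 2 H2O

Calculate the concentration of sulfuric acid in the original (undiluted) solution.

0.8848 mol/L

n(NaOH) = 0.02244 × 0.03951 = 8.866 × 10^-4 mol
From the 1:2 ratio, n(H2SO4) in the aliquot = 1/2 × 8.866 × 10^-4 = 4.433 × 10^-4 mol
[H2SO4]_dilute = 4.433 × 10^-4 / 0.01000 = 0.04433 mol/L
Dilution factor = 200.0 / 10.02 = 19.96
[H2SO4]_stock = 0.04433 × 19.96 = 0.8848 mol/L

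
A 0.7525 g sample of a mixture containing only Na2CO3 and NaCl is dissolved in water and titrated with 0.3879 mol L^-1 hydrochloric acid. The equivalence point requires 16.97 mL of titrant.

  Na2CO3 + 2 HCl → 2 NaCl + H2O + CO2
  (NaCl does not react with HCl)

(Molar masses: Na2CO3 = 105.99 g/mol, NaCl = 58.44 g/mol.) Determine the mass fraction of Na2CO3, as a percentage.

n(HCl) = 0.01697 × 0.3879 = 6.583 × 10^-3 mol
Let x = n(Na2CO3), y = n(NaCl).
Titrant: 2x = 6.583 × 10^-3;  mass: 105.99x + 58.44y = 0.7525
Solving, x = 3.291 × 10^-3 mol, y = 6.907 × 10^-3 mol
mass of Na2CO3 = 3.291 × 10^-3 × 105.99 = 0.3488 g
% Na2CO3 = 0.3488 / 0.7525 × 100 = 46.36 %

46.36 %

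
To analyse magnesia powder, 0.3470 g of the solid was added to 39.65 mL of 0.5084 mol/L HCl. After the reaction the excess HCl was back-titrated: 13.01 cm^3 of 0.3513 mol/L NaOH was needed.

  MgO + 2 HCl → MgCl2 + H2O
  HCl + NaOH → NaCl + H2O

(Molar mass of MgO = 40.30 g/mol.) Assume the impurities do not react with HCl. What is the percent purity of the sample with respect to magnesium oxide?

n(HCl) added = 0.03965 × 0.5084 = 0.02016 mol
n(NaOH) used in back-titration = 0.01301 × 0.3513 = 4.570 × 10^-3 mol
n(HCl) left over = 4.570 × 10^-3 mol (1:1 ratio)
n(HCl) consumed by analyte = 0.02016 − 4.570 × 10^-3 = 0.01559 mol
From the 1:2 ratio, n(MgO) = 1/2 × 0.01559 = 7.794 × 10^-3 mol
mass of MgO = 7.794 × 10^-3 × 40.30 = 0.3141 g
% MgO = 0.3141 / 0.3470 × 100 = 90.52 %

90.52 %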